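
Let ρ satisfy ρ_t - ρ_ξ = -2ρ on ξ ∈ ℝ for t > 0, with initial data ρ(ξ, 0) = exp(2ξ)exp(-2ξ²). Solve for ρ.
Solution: Substitute ρ = exp(2ξ)u.
Then ρ_ξ = exp(2ξ)(u_ξ + 2u), ρ_t = exp(2ξ)u_t; substituting and dividing by exp(2ξ), the lower-order terms cancel: u_t - u_ξ = 0 (standard advection equation).
Data for u: u(ξ,0) = exp(-2ξ)ρ(ξ,0) = exp(-2ξ²).
By characteristics (dξ/dt = -1), u(ξ,t) = f(ξ + t) with f = u(·, 0).
So u(ξ,t) = exp(-2(t + ξ)²), and ρ(ξ,t) = exp(2ξ)u(ξ,t).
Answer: ρ(ξ, t) = exp(2ξ)exp(-2(t + ξ)²)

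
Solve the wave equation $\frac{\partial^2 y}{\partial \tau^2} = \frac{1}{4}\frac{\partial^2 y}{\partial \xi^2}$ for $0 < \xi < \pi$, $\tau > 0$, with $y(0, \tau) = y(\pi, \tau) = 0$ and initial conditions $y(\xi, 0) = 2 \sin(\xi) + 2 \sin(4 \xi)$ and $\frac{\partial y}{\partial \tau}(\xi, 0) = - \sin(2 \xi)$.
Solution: Using separation of variables $y = X(\xi)T(\tau)$:
Eigenfunctions: $\sin(n\xi)$, $n = 1, 2, 3, \ldots$
General solution: $y(\xi, \tau) = \sum [A_n \cos(n \tau/2) + B_n \sin(n \tau/2)] \sin(n\xi)$
From $y(\xi,0) = 2 \sin(\xi) + 2 \sin(4 \xi)$: $A_1=2, A_4=2$. From $y_{\tau}(\xi,0) = - \sin(2 \xi)$, using $y_{\tau}(\xi,0) = \sum \omega_n B_n \sin(n\xi)$ with $\omega_n = n/2$: $B_2 = (-1)/1 = -1$.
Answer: $y(\xi, \tau) = - \sin(\tau) \sin(2 \xi) + 2 \sin(\xi) \cos(\tau/2) + 2 \sin(4 \xi) \cos(2 \tau)$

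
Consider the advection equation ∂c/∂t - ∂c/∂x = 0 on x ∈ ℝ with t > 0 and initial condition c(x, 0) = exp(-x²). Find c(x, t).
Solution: By method of characteristics (waves move left with speed 1):
Along characteristics x + t = const, c is constant, so c(x,t) = f(x + t) with f = c(·, 0).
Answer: c(x, t) = exp(-(t + x)²)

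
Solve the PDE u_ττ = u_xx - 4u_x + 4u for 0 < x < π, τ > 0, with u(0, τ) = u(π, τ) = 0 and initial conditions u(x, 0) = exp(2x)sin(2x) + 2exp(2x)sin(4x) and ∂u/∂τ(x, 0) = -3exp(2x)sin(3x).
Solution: Substitute u = exp(2x)w, i.e. w = exp(-2x)u.
By the product rule, u_x = exp(2x)(w_x + 2w), u_xx = exp(2x)(w_xx + 4w_x + 4w), u_ττ = exp(2x)w_ττ.
Substituting into the PDE and dividing by exp(2x): w_ττ = (w_xx + 4w_x + 4w) - 4(w_x + 2w) + 4w.
The lower-order terms cancel, leaving the standard wave equation w_ττ = w_xx.
Initial data for w: w(x,0) = exp(-2x)u(x,0) = sin(2x) + 2sin(4x); w_τ(x,0) = exp(-2x)u_τ(x,0) = -3sin(3x). The boundary conditions carry over: w(0,τ) = w(π,τ) = 0.
Solve for w:
  Using separation of variables w = X(x)T(τ):
  Eigenfunctions: sin(nx), n = 1, 2, 3, ...
  General solution: w(x, τ) = Σ [A_n cos(n τ) + B_n sin(n τ)] sin(nx)
  From w(x,0) = sin(2x) + 2sin(4x): A_2=1, A_4=2. From w_τ(x,0) = -3sin(3x), using w_τ(x,0) = Σ ω_n B_n sin(nx) with ω_n = n: B_3 = (-3)/3 = -1.
Hence w(x,τ) = sin(2x)cos(2τ) - sin(3x)sin(3τ) + 2sin(4x)cos(4τ).
Transform back: u(x,τ) = exp(2x)w(x,τ).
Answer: u(x, τ) = exp(2x)sin(2x)cos(2τ) - exp(2x)sin(3x)sin(3τ) + 2exp(2x)sin(4x)cos(4τ)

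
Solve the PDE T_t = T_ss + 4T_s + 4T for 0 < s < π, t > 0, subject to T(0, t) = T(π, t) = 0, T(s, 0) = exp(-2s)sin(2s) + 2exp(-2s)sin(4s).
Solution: Substitute T = exp(-2s)u.
Then T_s = exp(-2s)(u_s - 2u), T_ss = exp(-2s)(u_ss - 4u_s + 4u), T_t = exp(-2s)u_t; substituting and dividing by exp(-2s), the lower-order terms cancel: u_t = u_ss (standard heat equation).
Data for u: u(s,0) = exp(2s)T(s,0) = sin(2s) + 2sin(4s). The boundary conditions carry over: u(0,t) = u(π,t) = 0.
Separating variables: u = Σ c_n exp(-n²t) sin(ns). From u(s,0) = sin(2s) + 2sin(4s): c_2=1, c_4=2.
So u(s,t) = exp(-4t)sin(2s) + 2exp(-16t)sin(4s), and T(s,t) = exp(-2s)u(s,t).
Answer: T(s, t) = exp(-2s)exp(-4t)sin(2s) + 2exp(-2s)exp(-16t)sin(4s)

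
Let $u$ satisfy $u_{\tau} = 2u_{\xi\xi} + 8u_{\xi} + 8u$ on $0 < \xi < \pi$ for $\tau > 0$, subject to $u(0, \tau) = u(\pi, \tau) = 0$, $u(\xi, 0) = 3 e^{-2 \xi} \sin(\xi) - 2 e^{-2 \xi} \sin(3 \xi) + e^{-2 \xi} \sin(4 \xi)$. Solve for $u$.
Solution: Substitute $u = e^{-2\xi}w$, i.e. $w = e^{2\xi}u$.
By the product rule, $u_{\xi} = e^{-2\xi}(w_{\xi} - 2w)$, $u_{\xi\xi} = e^{-2\xi}(w_{\xi\xi} - 4w_{\xi} + 4w)$, $u_{\tau} = e^{-2\xi}w_{\tau}$.
Substituting into the PDE and dividing by $e^{-2\xi}$: $w_{\tau} = 2(w_{\xi\xi} - 4w_{\xi} + 4w) + 8(w_{\xi} - 2w) + 8w$.
The lower-order terms cancel, leaving the standard heat equation $w_{\tau} = 2w_{\xi\xi}$.
Initial data for $w$: $w(\xi,0) = e^{2\xi}u(\xi,0) = 3 \sin(\xi) - 2 \sin(3 \xi) + \sin(4 \xi)$. The boundary conditions carry over: $w(0,\tau) = w(\pi,\tau) = 0$.
Solve for $w$:
  Using separation of variables $w = X(\xi)T(\tau)$:
  Eigenfunctions: $\sin(n\xi)$, $n = 1, 2, 3, \ldots$
  General solution: $w(\xi, \tau) = \sum c_n \sin(n\xi) e^{-2n^2 \tau}$
  Matching $w(\xi,0) = 3 \sin(\xi) - 2 \sin(3 \xi) + \sin(4 \xi)$ term by term: $c_1=3, c_3=-2, c_4=1$.
Hence $w(\xi,\tau) = 3 e^{-2 \tau} \sin(\xi) - 2 e^{-18 \tau} \sin(3 \xi) + e^{-32 \tau} \sin(4 \xi)$.
Transform back: $u(\xi,\tau) = e^{-2\xi}w(\xi,\tau)$.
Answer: $u(\xi, \tau) = 3 e^{-2 \tau} e^{-2 \xi} \sin(\xi) - 2 e^{-18 \tau} e^{-2 \xi} \sin(3 \xi) + e^{-32 \tau} e^{-2 \xi} \sin(4 \xi)$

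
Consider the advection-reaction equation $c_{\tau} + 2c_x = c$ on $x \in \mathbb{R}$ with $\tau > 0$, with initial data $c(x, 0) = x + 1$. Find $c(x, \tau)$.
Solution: Substitute $c = e^{\tau}u$, i.e. $u = e^{-\tau}c$.
By the product rule, $c_{\tau} = e^{\tau}(u_{\tau} + u)$, $c_x = e^{\tau}u_x$.
Substituting into the PDE and dividing by $e^{\tau}$: $u_{\tau} + u + 2u_x = u$.
The lower-order terms cancel, leaving the standard advection equation $u_{\tau} + 2u_x = 0$.
Initial data for $u$: $u(x,0) = c(x,0) = x + 1$.
Solve for $u$:
  By method of characteristics (waves move right with speed 2):
  Along characteristics $x - 2\tau =$ const, $u$ is constant, so $u(x,\tau) = f(x - 2\tau)$ with $f = u( \cdot , 0)$.
Hence $u(x,\tau) = x - 2 \tau + 1$.
Transform back: $c(x,\tau) = e^{\tau}u(x,\tau)$.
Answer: $c(x, \tau) = -2 \tau e^{\tau} + x e^{\tau} + e^{\tau}$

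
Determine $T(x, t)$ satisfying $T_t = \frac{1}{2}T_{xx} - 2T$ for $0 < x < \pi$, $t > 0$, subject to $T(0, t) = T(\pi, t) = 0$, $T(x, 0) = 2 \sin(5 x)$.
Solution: Substitute $T = e^{-2t}u$, i.e. $u = e^{2t}T$.
By the product rule, $T_t = e^{-2t}(u_t - 2u)$, $T_{xx} = e^{-2t}u_{xx}$.
Substituting into the PDE and dividing by $e^{-2t}$: $u_t - 2u = \frac{1}{2}u_{xx} - 2u$.
The lower-order terms cancel, leaving the standard heat equation $u_t = \frac{1}{2}u_{xx}$.
Initial data for $u$: $u(x,0) = T(x,0) = 2 \sin(5 x)$. The boundary conditions carry over: $u(0,t) = u(\pi,t) = 0$.
Solve for $u$:
  Using separation of variables $u = X(x)G(t)$:
  Eigenfunctions: $\sin(nx)$, $n = 1, 2, 3, \ldots$
  General solution: $u(x, t) = \sum c_n \sin(nx) e^{-n^2 t/2}$
  Matching $u(x,0) = 2 \sin(5 x)$ term by term: $c_5=2$.
Hence $u(x,t) = 2 e^{-25 t/2} \sin(5 x)$.
Transform back: $T(x,t) = e^{-2t}u(x,t)$.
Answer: $T(x, t) = 2 e^{-29 t/2} \sin(5 x)$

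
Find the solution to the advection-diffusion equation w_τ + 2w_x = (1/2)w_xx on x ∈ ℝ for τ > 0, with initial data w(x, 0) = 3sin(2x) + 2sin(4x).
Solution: Change to a moving frame: let η = x - 2τ, σ = τ and write w(x,τ) = u(η,σ).
By the chain rule w_τ = u_σ - 2u_η, w_x = u_η, w_xx = u_ηη.
Then w_τ + 2w_x = u_σ: the advection term cancels and the PDE becomes the heat equation u_σ = (1/2)u_ηη on η ∈ ℝ.
Initial data: u(η,0) = w(η,0) = 3sin(2η) + 2sin(4η).
On η ∈ ℝ each mode satisfies (sin(nη))″ = -n² sin(nη), so exp(-n²σ/2) sin(nη) solves the heat equation; by superposition u(η,σ) = Σ c_n exp(-n²σ/2) sin(nη).
Reading off the coefficients: c_2=3, c_4=2, so u(η,σ) = 3exp(-2σ)sin(2η) + 2exp(-8σ)sin(4η).
Substituting back η = x - 2τ, σ = τ: w(x,τ) = u(x - 2τ, τ).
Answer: w(x, τ) = 3exp(-2τ)sin(2x - 4τ) + 2exp(-8τ)sin(4x - 8τ)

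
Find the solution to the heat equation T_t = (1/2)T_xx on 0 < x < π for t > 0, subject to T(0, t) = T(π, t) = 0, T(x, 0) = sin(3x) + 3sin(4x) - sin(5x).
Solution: Using separation of variables T = X(x)G(t):
Eigenfunctions: sin(nx), n = 1, 2, 3, ...
General solution: T(x, t) = Σ c_n sin(nx) exp(-n² t/2)
Matching T(x,0) = sin(3x) + 3sin(4x) - sin(5x) term by term: c_3=1, c_4=3, c_5=-1.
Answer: T(x, t) = 3exp(-8t)sin(4x) + exp(-9t/2)sin(3x) - exp(-25t/2)sin(5x)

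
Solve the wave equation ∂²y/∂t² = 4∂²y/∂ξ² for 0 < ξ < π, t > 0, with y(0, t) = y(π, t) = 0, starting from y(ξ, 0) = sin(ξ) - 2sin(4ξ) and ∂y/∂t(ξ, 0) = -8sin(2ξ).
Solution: Separating variables: y = Σ [A_n cos(ω_n t) + B_n sin(ω_n t)] sin(nξ), ω_n = 2n. From ICs (B_n = velocity coefficient / ω_n): A_1=1, A_4=-2, B_2=-2.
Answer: y(ξ, t) = -2sin(4t)sin(2ξ) + sin(ξ)cos(2t) - 2sin(4ξ)cos(8t)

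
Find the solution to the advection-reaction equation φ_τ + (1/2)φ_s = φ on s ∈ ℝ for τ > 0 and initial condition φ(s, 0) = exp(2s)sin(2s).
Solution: Substitute φ = exp(2s)u.
Then φ_s = exp(2s)(u_s + 2u), φ_τ = exp(2s)u_τ; substituting and dividing by exp(2s), the lower-order terms cancel: u_τ + (1/2)u_s = 0 (standard advection equation).
Data for u: u(s,0) = exp(-2s)φ(s,0) = sin(2s).
By characteristics (ds/dτ = 1/2), u(s,τ) = f(s - (1/2)τ) with f = u(·, 0).
So u(s,τ) = sin(2s - τ), and φ(s,τ) = exp(2s)u(s,τ).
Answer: φ(s, τ) = exp(2s)sin(2s - τ)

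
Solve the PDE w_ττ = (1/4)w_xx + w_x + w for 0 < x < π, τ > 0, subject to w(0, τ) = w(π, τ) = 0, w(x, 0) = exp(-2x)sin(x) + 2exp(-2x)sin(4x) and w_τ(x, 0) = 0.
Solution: Substitute w = exp(-2x)u, i.e. u = exp(2x)w.
By the product rule, w_x = exp(-2x)(u_x - 2u), w_xx = exp(-2x)(u_xx - 4u_x + 4u), w_ττ = exp(-2x)u_ττ.
Substituting into the PDE and dividing by exp(-2x): u_ττ = (1/4)(u_xx - 4u_x + 4u) + (u_x - 2u) + u.
The lower-order terms cancel, leaving the standard wave equation u_ττ = (1/4)u_xx.
Initial data for u: u(x,0) = exp(2x)w(x,0) = sin(x) + 2sin(4x); u_τ(x,0) = exp(2x)w_τ(x,0) = 0. The boundary conditions carry over: u(0,τ) = u(π,τ) = 0.
Solve for u:
  Using separation of variables u = X(x)T(τ):
  Eigenfunctions: sin(nx), n = 1, 2, 3, ...
  General solution: u(x, τ) = Σ [A_n cos(n τ/2) + B_n sin(n τ/2)] sin(nx)
  From u(x,0) = sin(x) + 2sin(4x): A_1=1, A_4=2. From u_τ(x,0) = 0: all B_n = 0.
Hence u(x,τ) = sin(x)cos(τ/2) + 2sin(4x)cos(2τ).
Transform back: w(x,τ) = exp(-2x)u(x,τ).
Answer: w(x, τ) = exp(-2x)sin(x)cos(τ/2) + 2exp(-2x)sin(4x)cos(2τ)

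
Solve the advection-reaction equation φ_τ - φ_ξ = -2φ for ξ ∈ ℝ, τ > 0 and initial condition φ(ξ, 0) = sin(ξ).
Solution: Substitute φ = exp(-2τ)u, i.e. u = exp(2τ)φ.
By the product rule, φ_τ = exp(-2τ)(u_τ - 2u), φ_ξ = exp(-2τ)u_ξ.
Substituting into the PDE and dividing by exp(-2τ): u_τ - 2u - u_ξ = -2u.
The lower-order terms cancel, leaving the standard advection equation u_τ - u_ξ = 0.
Initial data for u: u(ξ,0) = φ(ξ,0) = sin(ξ).
Solve for u:
  By method of characteristics (waves move left with speed 1):
  Along characteristics ξ + τ = const, u is constant, so u(ξ,τ) = f(ξ + τ) with f = u(·, 0).
Hence u(ξ,τ) = sin(ξ + τ).
Transform back: φ(ξ,τ) = exp(-2τ)u(ξ,τ).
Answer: φ(ξ, τ) = exp(-2τ)sin(ξ + τ)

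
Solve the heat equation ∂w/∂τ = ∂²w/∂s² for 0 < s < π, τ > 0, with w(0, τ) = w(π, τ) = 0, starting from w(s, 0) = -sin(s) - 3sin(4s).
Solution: Separating variables: w = Σ c_n exp(-n²τ) sin(ns). From w(s,0) = -sin(s) - 3sin(4s): c_1=-1, c_4=-3.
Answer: w(s, τ) = -exp(-τ)sin(s) - 3exp(-16τ)sin(4s)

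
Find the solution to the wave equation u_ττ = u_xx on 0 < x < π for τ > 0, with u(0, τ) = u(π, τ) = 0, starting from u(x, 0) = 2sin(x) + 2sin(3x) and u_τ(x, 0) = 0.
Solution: Using separation of variables u = X(x)T(τ):
Eigenfunctions: sin(nx), n = 1, 2, 3, ...
General solution: u(x, τ) = Σ [A_n cos(n τ) + B_n sin(n τ)] sin(nx)
From u(x,0) = 2sin(x) + 2sin(3x): A_1=2, A_3=2. From u_τ(x,0) = 0: all B_n = 0.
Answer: u(x, τ) = 2sin(x)cos(τ) + 2sin(3x)cos(3τ)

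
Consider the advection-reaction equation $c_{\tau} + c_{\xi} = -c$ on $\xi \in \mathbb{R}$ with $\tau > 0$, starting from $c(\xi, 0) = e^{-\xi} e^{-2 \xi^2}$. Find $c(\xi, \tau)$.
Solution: Substitute $c = e^{-\xi}u$.
Then $c_{\xi} = e^{-\xi}(u_{\xi} - u)$, $c_{\tau} = e^{-\xi}u_{\tau}$; substituting and dividing by $e^{-\xi}$, the lower-order terms cancel: $u_{\tau} + u_{\xi} = 0$ (standard advection equation).
Data for $u$: $u(\xi,0) = e^{\xi}c(\xi,0) = e^{-2 \xi^2}$.
By characteristics ($d\xi/d\tau = 1$), $u(\xi,\tau) = f(\xi - \tau)$ with $f = u( \cdot , 0)$.
So $u(\xi,\tau) = e^{-2 (\xi - \tau)^2}$, and $c(\xi,\tau) = e^{-\xi}u(\xi,\tau)$.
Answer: $c(\xi, \tau) = e^{-\xi} e^{-2 (-\tau + \xi)^2}$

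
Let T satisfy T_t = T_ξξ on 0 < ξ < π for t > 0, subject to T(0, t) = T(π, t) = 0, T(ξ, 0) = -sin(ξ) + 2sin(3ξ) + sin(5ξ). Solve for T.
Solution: Separating variables: T = Σ c_n exp(-n²t) sin(nξ). From T(ξ,0) = -sin(ξ) + 2sin(3ξ) + sin(5ξ): c_1=-1, c_3=2, c_5=1.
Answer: T(ξ, t) = -exp(-t)sin(ξ) + 2exp(-9t)sin(3ξ) + exp(-25t)sin(5ξ)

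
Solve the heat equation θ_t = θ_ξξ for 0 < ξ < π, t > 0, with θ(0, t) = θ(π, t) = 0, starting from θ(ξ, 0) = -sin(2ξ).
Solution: Separating variables: θ = Σ c_n exp(-n²t) sin(nξ). From θ(ξ,0) = -sin(2ξ): c_2=-1.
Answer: θ(ξ, t) = -exp(-4t)sin(2ξ)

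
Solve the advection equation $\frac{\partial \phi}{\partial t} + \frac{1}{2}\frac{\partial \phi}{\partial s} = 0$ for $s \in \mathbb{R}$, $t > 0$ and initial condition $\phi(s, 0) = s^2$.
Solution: By method of characteristics (waves move right with speed 1/2):
Along characteristics $s - \frac{1}{2}t =$ const, $\phi$ is constant, so $\phi(s,t) = f(s - \frac{1}{2}t)$ with $f = \phi( \cdot , 0)$.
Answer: $\phi(s, t) = s^2 -  s t + \frac{1}{4} t^2$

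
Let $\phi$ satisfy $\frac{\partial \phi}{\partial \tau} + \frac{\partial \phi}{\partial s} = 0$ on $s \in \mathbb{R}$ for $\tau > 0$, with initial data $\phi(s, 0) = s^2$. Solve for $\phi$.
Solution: By method of characteristics (waves move right with speed 1):
Along characteristics $s - \tau =$ const, $\phi$ is constant, so $\phi(s,\tau) = f(s - \tau)$ with $f = \phi( \cdot , 0)$.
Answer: $\phi(s, \tau) = \tau^2 - 2 \tau s + s^2$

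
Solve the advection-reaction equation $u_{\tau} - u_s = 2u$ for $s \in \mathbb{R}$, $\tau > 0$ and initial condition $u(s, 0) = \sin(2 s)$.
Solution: Substitute $u = e^{2\tau}w$, i.e. $w = e^{-2\tau}u$.
By the product rule, $u_{\tau} = e^{2\tau}(w_{\tau} + 2w)$, $u_s = e^{2\tau}w_s$.
Substituting into the PDE and dividing by $e^{2\tau}$: $w_{\tau} + 2w - w_s = 2w$.
The lower-order terms cancel, leaving the standard advection equation $w_{\tau} - w_s = 0$.
Initial data for $w$: $w(s,0) = u(s,0) = \sin(2 s)$.
Solve for $w$:
  By method of characteristics (waves move left with speed 1):
  Along characteristics $s + \tau =$ const, $w$ is constant, so $w(s,\tau) = f(s + \tau)$ with $f = w( \cdot , 0)$.
Hence $w(s,\tau) = \sin(2 s + 2 \tau)$.
Transform back: $u(s,\tau) = e^{2\tau}w(s,\tau)$.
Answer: $u(s, \tau) = e^{2 \tau} \sin(2 \tau + 2 s)$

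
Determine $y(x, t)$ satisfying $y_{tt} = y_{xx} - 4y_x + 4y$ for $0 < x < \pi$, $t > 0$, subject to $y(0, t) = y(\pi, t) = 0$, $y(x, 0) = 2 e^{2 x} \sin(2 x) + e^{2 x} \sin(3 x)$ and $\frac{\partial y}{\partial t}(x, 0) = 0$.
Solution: Substitute $y = e^{2x}u$, i.e. $u = e^{-2x}y$.
By the product rule, $y_x = e^{2x}(u_x + 2u)$, $y_{xx} = e^{2x}(u_{xx} + 4u_x + 4u)$, $y_{tt} = e^{2x}u_{tt}$.
Substituting into the PDE and dividing by $e^{2x}$: $u_{tt} = (u_{xx} + 4u_x + 4u) - 4(u_x + 2u) + 4u$.
The lower-order terms cancel, leaving the standard wave equation $u_{tt} = u_{xx}$.
Initial data for $u$: $u(x,0) = e^{-2x}y(x,0) = 2 \sin(2 x) + \sin(3 x)$; $u_t(x,0) = e^{-2x}y_t(x,0) = 0$. The boundary conditions carry over: $u(0,t) = u(\pi,t) = 0$.
Solve for $u$:
  Using separation of variables $u = X(x)T(t)$:
  Eigenfunctions: $\sin(nx)$, $n = 1, 2, 3, \ldots$
  General solution: $u(x, t) = \sum [A_n \cos(n t) + B_n \sin(n t)] \sin(nx)$
  From $u(x,0) = 2 \sin(2 x) + \sin(3 x)$: $A_2=2, A_3=1$. From $u_t(x,0) = 0$: all $B_n = 0$.
Hence $u(x,t) = 2 \sin(2 x) \cos(2 t) + \sin(3 x) \cos(3 t)$.
Transform back: $y(x,t) = e^{2x}u(x,t)$.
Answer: $y(x, t) = 2 e^{2 x} \sin(2 x) \cos(2 t) + e^{2 x} \sin(3 x) \cos(3 t)$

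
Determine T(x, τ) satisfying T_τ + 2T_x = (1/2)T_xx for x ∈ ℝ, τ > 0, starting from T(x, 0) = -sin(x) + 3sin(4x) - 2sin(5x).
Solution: Change to a moving frame: let η = x - 2τ, σ = τ and write T(x,τ) = u(η,σ).
By the chain rule T_τ = u_σ - 2u_η, T_x = u_η, T_xx = u_ηη.
Then T_τ + 2T_x = u_σ: the advection term cancels and the PDE becomes the heat equation u_σ = (1/2)u_ηη on η ∈ ℝ.
Initial data: u(η,0) = T(η,0) = -sin(η) + 3sin(4η) - 2sin(5η).
On η ∈ ℝ each mode satisfies (sin(nη))″ = -n² sin(nη), so exp(-n²σ/2) sin(nη) solves the heat equation; by superposition u(η,σ) = Σ c_n exp(-n²σ/2) sin(nη).
Reading off the coefficients: c_1=-1, c_4=3, c_5=-2, so u(η,σ) = 3exp(-8σ)sin(4η) - exp(-σ/2)sin(η) - 2exp(-25σ/2)sin(5η).
Substituting back η = x - 2τ, σ = τ: T(x,τ) = u(x - 2τ, τ).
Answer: T(x, τ) = 3exp(-8τ)sin(4x - 8τ) - exp(-τ/2)sin(x - 2τ) - 2exp(-25τ/2)sin(5x - 10τ)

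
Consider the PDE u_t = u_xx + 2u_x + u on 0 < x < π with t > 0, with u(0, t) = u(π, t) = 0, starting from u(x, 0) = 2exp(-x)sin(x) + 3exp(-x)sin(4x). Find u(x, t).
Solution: Substitute u = exp(-x)w.
Then u_x = exp(-x)(w_x - w), u_xx = exp(-x)(w_xx - 2w_x + w), u_t = exp(-x)w_t; substituting and dividing by exp(-x), the lower-order terms cancel: w_t = w_xx (standard heat equation).
Data for w: w(x,0) = exp(x)u(x,0) = 2sin(x) + 3sin(4x). The boundary conditions carry over: w(0,t) = w(π,t) = 0.
Separating variables: w = Σ c_n exp(-n²t) sin(nx). From w(x,0) = 2sin(x) + 3sin(4x): c_1=2, c_4=3.
So w(x,t) = 2exp(-t)sin(x) + 3exp(-16t)sin(4x), and u(x,t) = exp(-x)w(x,t).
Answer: u(x, t) = 2exp(-t)exp(-x)sin(x) + 3exp(-16t)exp(-x)sin(4x)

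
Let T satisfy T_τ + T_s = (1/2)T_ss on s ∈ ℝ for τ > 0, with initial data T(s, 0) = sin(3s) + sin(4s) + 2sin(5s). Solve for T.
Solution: Change to a moving frame: let η = s - τ, σ = τ and write T(s,τ) = u(η,σ).
By the chain rule T_τ = u_σ - u_η, T_s = u_η, T_ss = u_ηη.
Then T_τ + T_s = u_σ: the advection term cancels and the PDE becomes the heat equation u_σ = (1/2)u_ηη on η ∈ ℝ.
Initial data: u(η,0) = T(η,0) = sin(3η) + sin(4η) + 2sin(5η).
On η ∈ ℝ each mode satisfies (sin(nη))″ = -n² sin(nη), so exp(-n²σ/2) sin(nη) solves the heat equation; by superposition u(η,σ) = Σ c_n exp(-n²σ/2) sin(nη).
Reading off the coefficients: c_3=1, c_4=1, c_5=2, so u(η,σ) = exp(-8σ)sin(4η) + exp(-9σ/2)sin(3η) + 2exp(-25σ/2)sin(5η).
Substituting back η = s - τ, σ = τ: T(s,τ) = u(s - τ, τ).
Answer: T(s, τ) = exp(-8τ)sin(4s - 4τ) + exp(-9τ/2)sin(3s - 3τ) + 2exp(-25τ/2)sin(5s - 5τ)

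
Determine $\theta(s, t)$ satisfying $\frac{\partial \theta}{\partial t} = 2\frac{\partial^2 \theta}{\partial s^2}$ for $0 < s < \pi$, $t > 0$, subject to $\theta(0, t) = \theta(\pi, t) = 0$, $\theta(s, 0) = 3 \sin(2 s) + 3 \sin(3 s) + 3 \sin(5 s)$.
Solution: Using separation of variables $\theta = X(s)G(t)$:
Eigenfunctions: $\sin(ns)$, $n = 1, 2, 3, \ldots$
General solution: $\theta(s, t) = \sum c_n \sin(ns) e^{-2n^2 t}$
Matching $\theta(s,0) = 3 \sin(2 s) + 3 \sin(3 s) + 3 \sin(5 s)$ term by term: $c_2=3, c_3=3, c_5=3$.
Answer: $\theta(s, t) = 3 e^{-8 t} \sin(2 s) + 3 e^{-18 t} \sin(3 s) + 3 e^{-50 t} \sin(5 s)$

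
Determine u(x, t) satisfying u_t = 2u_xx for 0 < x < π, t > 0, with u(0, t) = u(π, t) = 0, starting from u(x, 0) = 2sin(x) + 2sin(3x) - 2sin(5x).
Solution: Using separation of variables u = X(x)T(t):
Eigenfunctions: sin(nx), n = 1, 2, 3, ...
General solution: u(x, t) = Σ c_n sin(nx) exp(-2n² t)
Matching u(x,0) = 2sin(x) + 2sin(3x) - 2sin(5x) term by term: c_1=2, c_3=2, c_5=-2.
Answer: u(x, t) = 2exp(-2t)sin(x) + 2exp(-18t)sin(3x) - 2exp(-50t)sin(5x)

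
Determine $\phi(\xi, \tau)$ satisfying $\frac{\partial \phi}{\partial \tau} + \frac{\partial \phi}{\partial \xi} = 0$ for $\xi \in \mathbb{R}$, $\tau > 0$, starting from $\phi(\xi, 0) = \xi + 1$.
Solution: By method of characteristics (waves move right with speed 1):
Along characteristics $\xi - \tau =$ const, $\phi$ is constant, so $\phi(\xi,\tau) = f(\xi - \tau)$ with $f = \phi( \cdot , 0)$.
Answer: $\phi(\xi, \tau) = - \tau + \xi + 1$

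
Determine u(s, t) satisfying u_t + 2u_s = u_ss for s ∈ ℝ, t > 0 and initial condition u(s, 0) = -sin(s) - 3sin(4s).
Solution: Change to a moving frame: let η = s - 2t, σ = t and write u(s,t) = w(η,σ).
By the chain rule u_t = w_σ - 2w_η, u_s = w_η, u_ss = w_ηη.
Then u_t + 2u_s = w_σ: the advection term cancels and the PDE becomes the heat equation w_σ = w_ηη on η ∈ ℝ.
Initial data: w(η,0) = u(η,0) = -sin(η) - 3sin(4η).
On η ∈ ℝ each mode satisfies (sin(nη))″ = -n² sin(nη), so exp(-n²σ) sin(nη) solves the heat equation; by superposition w(η,σ) = Σ c_n exp(-n²σ) sin(nη).
Reading off the coefficients: c_1=-1, c_4=-3, so w(η,σ) = -exp(-σ)sin(η) - 3exp(-16σ)sin(4η).
Substituting back η = s - 2t, σ = t: u(s,t) = w(s - 2t, t).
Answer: u(s, t) = -exp(-t)sin(s - 2t) - 3exp(-16t)sin(4s - 8t)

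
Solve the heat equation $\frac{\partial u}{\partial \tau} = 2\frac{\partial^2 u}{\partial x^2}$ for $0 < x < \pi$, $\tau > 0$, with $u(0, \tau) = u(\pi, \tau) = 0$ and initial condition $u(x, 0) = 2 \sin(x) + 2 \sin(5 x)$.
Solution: Separating variables: $u = \sum c_n e^{-2n^2\tau} \sin(nx)$. From $u(x,0) = 2 \sin(x) + 2 \sin(5 x)$: $c_1=2, c_5=2$.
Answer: $u(x, \tau) = 2 e^{-2 \tau} \sin(x) + 2 e^{-50 \tau} \sin(5 x)$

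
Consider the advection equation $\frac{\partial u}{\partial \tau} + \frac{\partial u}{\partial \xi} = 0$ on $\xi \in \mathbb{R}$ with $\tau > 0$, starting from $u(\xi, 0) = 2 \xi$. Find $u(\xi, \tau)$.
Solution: By characteristics ($d\xi/d\tau = 1$), $u(\xi,\tau) = f(\xi - \tau)$ with $f = u( \cdot , 0)$.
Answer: $u(\xi, \tau) = -2 \tau + 2 \xi$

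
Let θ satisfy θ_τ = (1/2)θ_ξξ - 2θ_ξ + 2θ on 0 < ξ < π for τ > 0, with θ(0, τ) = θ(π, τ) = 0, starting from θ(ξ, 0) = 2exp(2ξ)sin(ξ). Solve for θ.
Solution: Substitute θ = exp(2ξ)u.
Then θ_ξ = exp(2ξ)(u_ξ + 2u), θ_ξξ = exp(2ξ)(u_ξξ + 4u_ξ + 4u), θ_τ = exp(2ξ)u_τ; substituting and dividing by exp(2ξ), the lower-order terms cancel: u_τ = (1/2)u_ξξ (standard heat equation).
Data for u: u(ξ,0) = exp(-2ξ)θ(ξ,0) = 2sin(ξ). The boundary conditions carry over: u(0,τ) = u(π,τ) = 0.
Separating variables: u = Σ c_n exp(-n²τ/2) sin(nξ). From u(ξ,0) = 2sin(ξ): c_1=2.
So u(ξ,τ) = 2exp(-τ/2)sin(ξ), and θ(ξ,τ) = exp(2ξ)u(ξ,τ).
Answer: θ(ξ, τ) = 2exp(2ξ)exp(-τ/2)sin(ξ)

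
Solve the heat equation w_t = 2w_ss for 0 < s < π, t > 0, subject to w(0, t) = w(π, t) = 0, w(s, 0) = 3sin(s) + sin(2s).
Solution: Using separation of variables w = X(s)T(t):
Eigenfunctions: sin(ns), n = 1, 2, 3, ...
General solution: w(s, t) = Σ c_n sin(ns) exp(-2n² t)
Matching w(s,0) = 3sin(s) + sin(2s) term by term: c_1=3, c_2=1.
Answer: w(s, t) = 3exp(-2t)sin(s) + exp(-8t)sin(2s)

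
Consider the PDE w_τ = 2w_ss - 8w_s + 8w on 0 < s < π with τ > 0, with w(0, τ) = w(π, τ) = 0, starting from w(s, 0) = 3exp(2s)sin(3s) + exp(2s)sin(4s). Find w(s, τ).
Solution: Substitute w = exp(2s)u.
Then w_s = exp(2s)(u_s + 2u), w_ss = exp(2s)(u_ss + 4u_s + 4u), w_τ = exp(2s)u_τ; substituting and dividing by exp(2s), the lower-order terms cancel: u_τ = 2u_ss (standard heat equation).
Data for u: u(s,0) = exp(-2s)w(s,0) = 3sin(3s) + sin(4s). The boundary conditions carry over: u(0,τ) = u(π,τ) = 0.
Separating variables: u = Σ c_n exp(-2n²τ) sin(ns). From u(s,0) = 3sin(3s) + sin(4s): c_3=3, c_4=1.
So u(s,τ) = 3exp(-18τ)sin(3s) + exp(-32τ)sin(4s), and w(s,τ) = exp(2s)u(s,τ).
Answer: w(s, τ) = 3exp(2s)exp(-18τ)sin(3s) + exp(2s)exp(-32τ)sin(4s)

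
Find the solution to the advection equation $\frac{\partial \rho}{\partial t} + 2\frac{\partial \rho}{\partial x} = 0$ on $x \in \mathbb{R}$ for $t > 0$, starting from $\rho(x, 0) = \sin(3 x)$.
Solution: By method of characteristics (waves move right with speed 2):
Along characteristics $x - 2t =$ const, $\rho$ is constant, so $\rho(x,t) = f(x - 2t)$ with $f = \rho( \cdot , 0)$.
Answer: $\rho(x, t) = - \sin(6 t - 3 x)$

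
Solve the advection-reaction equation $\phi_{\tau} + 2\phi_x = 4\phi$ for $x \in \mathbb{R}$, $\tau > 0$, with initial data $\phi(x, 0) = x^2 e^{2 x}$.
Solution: Substitute $\phi = e^{2x}u$, i.e. $u = e^{-2x}\phi$.
By the product rule, $\phi_x = e^{2x}(u_x + 2u)$, $\phi_{\tau} = e^{2x}u_{\tau}$.
Substituting into the PDE and dividing by $e^{2x}$: $u_{\tau} + 2(u_x + 2u) = 4u$.
The lower-order terms cancel, leaving the standard advection equation $u_{\tau} + 2u_x = 0$.
Initial data for $u$: $u(x,0) = e^{-2x}\phi(x,0) = x^2$.
Solve for $u$:
  By method of characteristics (waves move right with speed 2):
  Along characteristics $x - 2\tau =$ const, $u$ is constant, so $u(x,\tau) = f(x - 2\tau)$ with $f = u( \cdot , 0)$.
Hence $u(x,\tau) = x^2 - 4 x \tau + 4 \tau^2$.
Transform back: $\phi(x,\tau) = e^{2x}u(x,\tau)$.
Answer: $\phi(x, \tau) = 4 \tau^2 e^{2 x} - 4 \tau x e^{2 x} + x^2 e^{2 x}$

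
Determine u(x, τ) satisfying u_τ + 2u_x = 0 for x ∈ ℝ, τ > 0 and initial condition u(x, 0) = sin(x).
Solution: By method of characteristics (waves move right with speed 2):
Along characteristics x - 2τ = const, u is constant, so u(x,τ) = f(x - 2τ) with f = u(·, 0).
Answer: u(x, τ) = sin(x - 2τ)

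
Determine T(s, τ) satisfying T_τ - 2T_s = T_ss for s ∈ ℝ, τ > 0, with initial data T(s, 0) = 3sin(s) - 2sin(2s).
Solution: Moving frame: η = s + 2τ, σ = τ, T = u(η,σ), so T_τ = u_σ + 2u_η and T_ss = u_ηη.
Hence T_τ - 2T_s = u_σ and the PDE becomes the heat equation u_σ = u_ηη on η ∈ ℝ.
Initial data: u(η,0) = T(η,0) = 3sin(η) - 2sin(2η). Each mode sin(nη) decays as exp(-n²σ) on ℝ, so u(η,σ) = Σ c_n exp(-n²σ) sin(nη) with c_1=3, c_2=-2: u(η,σ) = 3exp(-σ)sin(η) - 2exp(-4σ)sin(2η).
Substituting back: T(s,τ) = u(s + 2τ, τ).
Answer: T(s, τ) = 3exp(-τ)sin(s + 2τ) - 2exp(-4τ)sin(2s + 4τ)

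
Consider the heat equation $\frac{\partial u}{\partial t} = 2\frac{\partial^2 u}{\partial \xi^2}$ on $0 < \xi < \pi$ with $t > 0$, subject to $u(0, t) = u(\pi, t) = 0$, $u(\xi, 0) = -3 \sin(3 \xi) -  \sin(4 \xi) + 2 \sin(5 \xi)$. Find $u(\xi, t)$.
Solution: Separating variables: $u = \sum c_n e^{-2n^2t} \sin(n\xi)$. From $u(\xi,0) = -3 \sin(3 \xi) - \sin(4 \xi) + 2 \sin(5 \xi)$: $c_3=-3, c_4=-1, c_5=2$.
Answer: $u(\xi, t) = -3 e^{-18 t} \sin(3 \xi) -  e^{-32 t} \sin(4 \xi) + 2 e^{-50 t} \sin(5 \xi)$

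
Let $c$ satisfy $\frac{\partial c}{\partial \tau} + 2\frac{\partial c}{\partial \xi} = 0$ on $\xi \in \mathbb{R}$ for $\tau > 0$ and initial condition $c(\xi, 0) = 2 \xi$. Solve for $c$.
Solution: By characteristics ($d\xi/d\tau = 2$), $c(\xi,\tau) = f(\xi - 2\tau)$ with $f = c( \cdot , 0)$.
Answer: $c(\xi, \tau) = -4 \tau + 2 \xi$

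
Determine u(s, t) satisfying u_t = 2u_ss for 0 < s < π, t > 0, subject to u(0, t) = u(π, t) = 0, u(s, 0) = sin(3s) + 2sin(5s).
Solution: Separating variables: u = Σ c_n exp(-2n²t) sin(ns). From u(s,0) = sin(3s) + 2sin(5s): c_3=1, c_5=2.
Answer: u(s, t) = exp(-18t)sin(3s) + 2exp(-50t)sin(5s)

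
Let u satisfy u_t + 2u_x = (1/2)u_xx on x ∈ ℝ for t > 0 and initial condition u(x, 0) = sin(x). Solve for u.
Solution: Change to a moving frame: let η = x - 2t, σ = t and write u(x,t) = w(η,σ).
By the chain rule u_t = w_σ - 2w_η, u_x = w_η, u_xx = w_ηη.
Then u_t + 2u_x = w_σ: the advection term cancels and the PDE becomes the heat equation w_σ = (1/2)w_ηη on η ∈ ℝ.
Initial data: w(η,0) = u(η,0) = sin(η).
On η ∈ ℝ each mode satisfies (sin(nη))″ = -n² sin(nη), so exp(-n²σ/2) sin(nη) solves the heat equation; by superposition w(η,σ) = Σ c_n exp(-n²σ/2) sin(nη).
Reading off the coefficients: c_1=1, so w(η,σ) = exp(-σ/2)sin(η).
Substituting back η = x - 2t, σ = t: u(x,t) = w(x - 2t, t).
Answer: u(x, t) = -exp(-t/2)sin(2t - x)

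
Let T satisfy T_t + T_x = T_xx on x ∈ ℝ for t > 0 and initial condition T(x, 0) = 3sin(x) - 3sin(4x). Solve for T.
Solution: Moving frame: η = x - t, σ = t, T = u(η,σ), so T_t = u_σ - u_η and T_xx = u_ηη.
Hence T_t + T_x = u_σ and the PDE becomes the heat equation u_σ = u_ηη on η ∈ ℝ.
Initial data: u(η,0) = T(η,0) = 3sin(η) - 3sin(4η). Each mode sin(nη) decays as exp(-n²σ) on ℝ, so u(η,σ) = Σ c_n exp(-n²σ) sin(nη) with c_1=3, c_4=-3: u(η,σ) = 3exp(-σ)sin(η) - 3exp(-16σ)sin(4η).
Substituting back: T(x,t) = u(x - t, t).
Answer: T(x, t) = -3exp(-t)sin(t - x) + 3exp(-16t)sin(4t - 4x)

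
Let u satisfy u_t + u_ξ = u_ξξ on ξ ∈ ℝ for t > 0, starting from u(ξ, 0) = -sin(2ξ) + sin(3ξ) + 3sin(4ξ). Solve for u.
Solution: Change to a moving frame: let η = ξ - t, σ = t and write u(ξ,t) = w(η,σ).
By the chain rule u_t = w_σ - w_η, u_ξ = w_η, u_ξξ = w_ηη.
Then u_t + u_ξ = w_σ: the advection term cancels and the PDE becomes the heat equation w_σ = w_ηη on η ∈ ℝ.
Initial data: w(η,0) = u(η,0) = -sin(2η) + sin(3η) + 3sin(4η).
On η ∈ ℝ each mode satisfies (sin(nη))″ = -n² sin(nη), so exp(-n²σ) sin(nη) solves the heat equation; by superposition w(η,σ) = Σ c_n exp(-n²σ) sin(nη).
Reading off the coefficients: c_2=-1, c_3=1, c_4=3, so w(η,σ) = -exp(-4σ)sin(2η) + exp(-9σ)sin(3η) + 3exp(-16σ)sin(4η).
Substituting back η = ξ - t, σ = t: u(ξ,t) = w(ξ - t, t).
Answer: u(ξ, t) = exp(-4t)sin(2t - 2ξ) - exp(-9t)sin(3t - 3ξ) - 3exp(-16t)sin(4t - 4ξ)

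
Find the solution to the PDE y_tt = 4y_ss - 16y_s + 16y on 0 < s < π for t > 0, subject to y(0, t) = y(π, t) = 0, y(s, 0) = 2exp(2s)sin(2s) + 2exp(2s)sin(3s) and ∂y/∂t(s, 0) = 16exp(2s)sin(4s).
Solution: Substitute y = exp(2s)u.
Then y_s = exp(2s)(u_s + 2u), y_ss = exp(2s)(u_ss + 4u_s + 4u), y_tt = exp(2s)u_tt; substituting and dividing by exp(2s), the lower-order terms cancel: u_tt = 4u_ss (standard wave equation).
Data for u: u(s,0) = exp(-2s)y(s,0) = 2sin(2s) + 2sin(3s); u_t(s,0) = exp(-2s)y_t(s,0) = 16sin(4s). The boundary conditions carry over: u(0,t) = u(π,t) = 0.
Separating variables: u = Σ [A_n cos(ω_n t) + B_n sin(ω_n t)] sin(ns), ω_n = 2n. From ICs (B_n = velocity coefficient / ω_n): A_2=2, A_3=2, B_4=2.
So u(s,t) = 2sin(2s)cos(4t) + 2sin(3s)cos(6t) + 2sin(4s)sin(8t), and y(s,t) = exp(2s)u(s,t).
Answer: y(s, t) = 2exp(2s)sin(2s)cos(4t) + 2exp(2s)sin(3s)cos(6t) + 2exp(2s)sin(4s)sin(8t)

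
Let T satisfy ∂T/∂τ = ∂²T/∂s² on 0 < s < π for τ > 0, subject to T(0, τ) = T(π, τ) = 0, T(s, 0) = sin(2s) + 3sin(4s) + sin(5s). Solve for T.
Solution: Separating variables: T = Σ c_n exp(-n²τ) sin(ns). From T(s,0) = sin(2s) + 3sin(4s) + sin(5s): c_2=1, c_4=3, c_5=1.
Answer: T(s, τ) = exp(-4τ)sin(2s) + 3exp(-16τ)sin(4s) + exp(-25τ)sin(5s)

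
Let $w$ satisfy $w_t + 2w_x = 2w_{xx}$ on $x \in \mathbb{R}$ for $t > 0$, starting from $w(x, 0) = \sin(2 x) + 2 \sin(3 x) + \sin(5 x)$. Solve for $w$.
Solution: Change to a moving frame: let $\eta = x - 2t$, $\sigma = t$ and write $w(x,t) = u(\eta,\sigma)$.
By the chain rule $w_t = u_{\sigma} - 2u_{\eta}$, $w_x = u_{\eta}$, $w_{xx} = u_{\eta\eta}$.
Then $w_t + 2w_x = u_{\sigma}$: the advection term cancels and the PDE becomes the heat equation $u_{\sigma} = 2u_{\eta\eta}$ on $\eta \in \mathbb{R}$.
Initial data: $u(\eta,0) = w(\eta,0) = \sin(2 \eta) + 2 \sin(3 \eta) + \sin(5 \eta)$.
On $\eta \in \mathbb{R}$ each mode satisfies $(\sin(n\eta))'' = -n^2 \sin(n\eta)$, so $e^{-2n^2\sigma} \sin(n\eta)$ solves the heat equation; by superposition $u(\eta,\sigma) = \sum c_n e^{-2n^2\sigma} \sin(n\eta)$.
Reading off the coefficients: $c_2=1, c_3=2, c_5=1$, so $u(\eta,\sigma) = e^{-8 \sigma} \sin(2 \eta) + 2 e^{-18 \sigma} \sin(3 \eta) + e^{-50 \sigma} \sin(5 \eta)$.
Substituting back $\eta = x - 2t$, $\sigma = t$: $w(x,t) = u(x - 2t, t)$.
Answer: $w(x, t) = - e^{-8 t} \sin(4 t - 2 x) - 2 e^{-18 t} \sin(6 t - 3 x) -  e^{-50 t} \sin(10 t - 5 x)$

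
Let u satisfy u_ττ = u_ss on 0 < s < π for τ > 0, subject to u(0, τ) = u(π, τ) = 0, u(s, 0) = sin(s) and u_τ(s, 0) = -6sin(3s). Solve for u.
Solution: Using separation of variables u = X(s)T(τ):
Eigenfunctions: sin(ns), n = 1, 2, 3, ...
General solution: u(s, τ) = Σ [A_n cos(n τ) + B_n sin(n τ)] sin(ns)
From u(s,0) = sin(s): A_1=1. From u_τ(s,0) = -6sin(3s), using u_τ(s,0) = Σ ω_n B_n sin(ns) with ω_n = n: B_3 = (-6)/3 = -2.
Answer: u(s, τ) = sin(s)cos(τ) - 2sin(3s)sin(3τ)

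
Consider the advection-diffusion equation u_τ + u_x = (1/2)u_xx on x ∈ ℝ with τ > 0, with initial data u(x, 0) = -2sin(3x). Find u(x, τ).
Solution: Moving frame: η = x - τ, σ = τ, u = w(η,σ), so u_τ = w_σ - w_η and u_xx = w_ηη.
Hence u_τ + u_x = w_σ and the PDE becomes the heat equation w_σ = (1/2)w_ηη on η ∈ ℝ.
Initial data: w(η,0) = u(η,0) = -2sin(3η). Each mode sin(nη) decays as exp(-n²σ/2) on ℝ, so w(η,σ) = Σ c_n exp(-n²σ/2) sin(nη) with c_3=-2: w(η,σ) = -2exp(-9σ/2)sin(3η).
Substituting back: u(x,τ) = w(x - τ, τ).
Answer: u(x, τ) = -2exp(-9τ/2)sin(3x - 3τ)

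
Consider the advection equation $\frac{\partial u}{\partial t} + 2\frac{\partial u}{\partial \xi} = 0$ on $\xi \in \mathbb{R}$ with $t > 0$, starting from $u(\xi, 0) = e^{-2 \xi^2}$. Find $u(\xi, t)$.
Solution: By characteristics ($d\xi/dt = 2$), $u(\xi,t) = f(\xi - 2t)$ with $f = u( \cdot , 0)$.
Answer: $u(\xi, t) = e^{-2 (\xi - 2 t)^2}$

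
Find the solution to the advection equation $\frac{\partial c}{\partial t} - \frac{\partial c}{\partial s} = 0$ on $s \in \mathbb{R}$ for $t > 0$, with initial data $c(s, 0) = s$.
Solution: By method of characteristics (waves move left with speed 1):
Along characteristics $s + t =$ const, $c$ is constant, so $c(s,t) = f(s + t)$ with $f = c( \cdot , 0)$.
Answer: $c(s, t) = s + t$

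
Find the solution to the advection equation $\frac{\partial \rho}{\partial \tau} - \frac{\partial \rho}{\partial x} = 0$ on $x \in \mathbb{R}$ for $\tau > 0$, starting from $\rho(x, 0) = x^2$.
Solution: By method of characteristics (waves move left with speed 1):
Along characteristics $x + \tau =$ const, $\rho$ is constant, so $\rho(x,\tau) = f(x + \tau)$ with $f = \rho( \cdot , 0)$.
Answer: $\rho(x, \tau) = \tau^2 + 2 \tau x + x^2$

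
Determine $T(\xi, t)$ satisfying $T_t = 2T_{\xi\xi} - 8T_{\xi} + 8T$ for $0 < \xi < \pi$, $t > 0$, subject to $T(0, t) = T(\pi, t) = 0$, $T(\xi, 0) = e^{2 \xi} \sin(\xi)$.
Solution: Substitute $T = e^{2\xi}u$, i.e. $u = e^{-2\xi}T$.
By the product rule, $T_{\xi} = e^{2\xi}(u_{\xi} + 2u)$, $T_{\xi\xi} = e^{2\xi}(u_{\xi\xi} + 4u_{\xi} + 4u)$, $T_t = e^{2\xi}u_t$.
Substituting into the PDE and dividing by $e^{2\xi}$: $u_t = 2(u_{\xi\xi} + 4u_{\xi} + 4u) - 8(u_{\xi} + 2u) + 8u$.
The lower-order terms cancel, leaving the standard heat equation $u_t = 2u_{\xi\xi}$.
Initial data for $u$: $u(\xi,0) = e^{-2\xi}T(\xi,0) = \sin(\xi)$. The boundary conditions carry over: $u(0,t) = u(\pi,t) = 0$.
Solve for $u$:
  Using separation of variables $u = X(\xi)G(t)$:
  Eigenfunctions: $\sin(n\xi)$, $n = 1, 2, 3, \ldots$
  General solution: $u(\xi, t) = \sum c_n \sin(n\xi) e^{-2n^2 t}$
  Matching $u(\xi,0) = \sin(\xi)$ term by term: $c_1=1$.
Hence $u(\xi,t) = e^{-2 t} \sin(\xi)$.
Transform back: $T(\xi,t) = e^{2\xi}u(\xi,t)$.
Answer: $T(\xi, t) = e^{2 \xi} e^{-2 t} \sin(\xi)$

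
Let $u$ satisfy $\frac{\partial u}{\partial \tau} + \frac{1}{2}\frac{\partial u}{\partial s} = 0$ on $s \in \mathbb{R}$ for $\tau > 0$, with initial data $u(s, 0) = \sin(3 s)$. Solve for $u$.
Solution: By method of characteristics (waves move right with speed 1/2):
Along characteristics $s - \frac{1}{2}\tau =$ const, $u$ is constant, so $u(s,\tau) = f(s - \frac{1}{2}\tau)$ with $f = u( \cdot , 0)$.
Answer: $u(s, \tau) = - \sin(3 \tau/2 - 3 s)$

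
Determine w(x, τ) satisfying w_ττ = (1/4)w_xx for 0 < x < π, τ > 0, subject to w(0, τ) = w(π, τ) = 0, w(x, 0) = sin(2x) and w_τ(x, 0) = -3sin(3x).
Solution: Using separation of variables w = X(x)T(τ):
Eigenfunctions: sin(nx), n = 1, 2, 3, ...
General solution: w(x, τ) = Σ [A_n cos(n τ/2) + B_n sin(n τ/2)] sin(nx)
From w(x,0) = sin(2x): A_2=1. From w_τ(x,0) = -3sin(3x), using w_τ(x,0) = Σ ω_n B_n sin(nx) with ω_n = n/2: B_3 = (-3)/(3/2) = -2.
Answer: w(x, τ) = sin(2x)cos(τ) - 2sin(3x)sin(3τ/2)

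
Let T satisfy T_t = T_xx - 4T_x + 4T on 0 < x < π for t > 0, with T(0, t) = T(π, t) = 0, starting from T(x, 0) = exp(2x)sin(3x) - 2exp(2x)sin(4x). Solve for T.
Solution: Substitute T = exp(2x)u, i.e. u = exp(-2x)T.
By the product rule, T_x = exp(2x)(u_x + 2u), T_xx = exp(2x)(u_xx + 4u_x + 4u), T_t = exp(2x)u_t.
Substituting into the PDE and dividing by exp(2x): u_t = (u_xx + 4u_x + 4u) - 4(u_x + 2u) + 4u.
The lower-order terms cancel, leaving the standard heat equation u_t = u_xx.
Initial data for u: u(x,0) = exp(-2x)T(x,0) = sin(3x) - 2sin(4x). The boundary conditions carry over: u(0,t) = u(π,t) = 0.
Solve for u:
  Using separation of variables u = X(x)G(t):
  Eigenfunctions: sin(nx), n = 1, 2, 3, ...
  General solution: u(x, t) = Σ c_n sin(nx) exp(-n² t)
  Matching u(x,0) = sin(3x) - 2sin(4x) term by term: c_3=1, c_4=-2.
Hence u(x,t) = exp(-9t)sin(3x) - 2exp(-16t)sin(4x).
Transform back: T(x,t) = exp(2x)u(x,t).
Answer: T(x, t) = exp(-9t)exp(2x)sin(3x) - 2exp(-16t)exp(2x)sin(4x)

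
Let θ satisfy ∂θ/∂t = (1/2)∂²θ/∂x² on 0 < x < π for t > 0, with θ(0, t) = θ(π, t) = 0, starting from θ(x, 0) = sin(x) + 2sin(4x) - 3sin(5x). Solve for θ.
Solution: Separating variables: θ = Σ c_n exp(-n²t/2) sin(nx). From θ(x,0) = sin(x) + 2sin(4x) - 3sin(5x): c_1=1, c_4=2, c_5=-3.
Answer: θ(x, t) = 2exp(-8t)sin(4x) + exp(-t/2)sin(x) - 3exp(-25t/2)sin(5x)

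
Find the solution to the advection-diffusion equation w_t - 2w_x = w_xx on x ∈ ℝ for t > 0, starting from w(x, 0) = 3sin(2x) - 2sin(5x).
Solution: Change to a moving frame: let η = x + 2t, σ = t and write w(x,t) = u(η,σ).
By the chain rule w_t = u_σ + 2u_η, w_x = u_η, w_xx = u_ηη.
Then w_t - 2w_x = u_σ: the advection term cancels and the PDE becomes the heat equation u_σ = u_ηη on η ∈ ℝ.
Initial data: u(η,0) = w(η,0) = 3sin(2η) - 2sin(5η).
On η ∈ ℝ each mode satisfies (sin(nη))″ = -n² sin(nη), so exp(-n²σ) sin(nη) solves the heat equation; by superposition u(η,σ) = Σ c_n exp(-n²σ) sin(nη).
Reading off the coefficients: c_2=3, c_5=-2, so u(η,σ) = 3exp(-4σ)sin(2η) - 2exp(-25σ)sin(5η).
Substituting back η = x + 2t, σ = t: w(x,t) = u(x + 2t, t).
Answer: w(x, t) = 3exp(-4t)sin(4t + 2x) - 2exp(-25t)sin(10t + 5x)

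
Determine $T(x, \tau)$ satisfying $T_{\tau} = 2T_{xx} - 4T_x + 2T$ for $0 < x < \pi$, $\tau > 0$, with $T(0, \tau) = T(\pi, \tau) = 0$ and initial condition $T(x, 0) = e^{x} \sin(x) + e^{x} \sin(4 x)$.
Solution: Substitute $T = e^{x}u$, i.e. $u = e^{-x}T$.
By the product rule, $T_x = e^{x}(u_x + u)$, $T_{xx} = e^{x}(u_{xx} + 2u_x + u)$, $T_{\tau} = e^{x}u_{\tau}$.
Substituting into the PDE and dividing by $e^{x}$: $u_{\tau} = 2(u_{xx} + 2u_x + u) - 4(u_x + u) + 2u$.
The lower-order terms cancel, leaving the standard heat equation $u_{\tau} = 2u_{xx}$.
Initial data for $u$: $u(x,0) = e^{-x}T(x,0) = \sin(x) + \sin(4 x)$. The boundary conditions carry over: $u(0,\tau) = u(\pi,\tau) = 0$.
Solve for $u$:
  Using separation of variables $u = X(x)G(\tau)$:
  Eigenfunctions: $\sin(nx)$, $n = 1, 2, 3, \ldots$
  General solution: $u(x, \tau) = \sum c_n \sin(nx) e^{-2n^2 \tau}$
  Matching $u(x,0) = \sin(x) + \sin(4 x)$ term by term: $c_1=1, c_4=1$.
Hence $u(x,\tau) = e^{-2 \tau} \sin(x) + e^{-32 \tau} \sin(4 x)$.
Transform back: $T(x,\tau) = e^{x}u(x,\tau)$.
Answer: $T(x, \tau) = e^{-2 \tau} e^{x} \sin(x) + e^{-32 \tau} e^{x} \sin(4 x)$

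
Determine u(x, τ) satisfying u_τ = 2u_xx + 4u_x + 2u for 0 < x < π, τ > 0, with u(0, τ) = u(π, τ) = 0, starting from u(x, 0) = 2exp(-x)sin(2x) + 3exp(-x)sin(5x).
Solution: Substitute u = exp(-x)w, i.e. w = exp(x)u.
By the product rule, u_x = exp(-x)(w_x - w), u_xx = exp(-x)(w_xx - 2w_x + w), u_τ = exp(-x)w_τ.
Substituting into the PDE and dividing by exp(-x): w_τ = 2(w_xx - 2w_x + w) + 4(w_x - w) + 2w.
The lower-order terms cancel, leaving the standard heat equation w_τ = 2w_xx.
Initial data for w: w(x,0) = exp(x)u(x,0) = 2sin(2x) + 3sin(5x). The boundary conditions carry over: w(0,τ) = w(π,τ) = 0.
Solve for w:
  Using separation of variables w = X(x)T(τ):
  Eigenfunctions: sin(nx), n = 1, 2, 3, ...
  General solution: w(x, τ) = Σ c_n sin(nx) exp(-2n² τ)
  Matching w(x,0) = 2sin(2x) + 3sin(5x) term by term: c_2=2, c_5=3.
Hence w(x,τ) = 2exp(-8τ)sin(2x) + 3exp(-50τ)sin(5x).
Transform back: u(x,τ) = exp(-x)w(x,τ).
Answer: u(x, τ) = 2exp(-x)exp(-8τ)sin(2x) + 3exp(-x)exp(-50τ)sin(5x)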